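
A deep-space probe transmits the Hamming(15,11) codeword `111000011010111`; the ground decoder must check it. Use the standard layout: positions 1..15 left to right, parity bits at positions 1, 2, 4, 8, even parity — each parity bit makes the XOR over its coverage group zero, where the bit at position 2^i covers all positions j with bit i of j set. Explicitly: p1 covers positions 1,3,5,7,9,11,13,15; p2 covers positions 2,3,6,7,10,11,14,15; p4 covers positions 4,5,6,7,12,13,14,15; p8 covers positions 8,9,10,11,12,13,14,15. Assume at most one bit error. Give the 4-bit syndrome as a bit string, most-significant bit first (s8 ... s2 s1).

0110

s1: b1⊕b3⊕b5⊕b7⊕b9⊕b11⊕b13⊕b15 = 1⊕1⊕0⊕0⊕1⊕1⊕1⊕1 = 0
s2: b2⊕b3⊕b6⊕b7⊕b10⊕b11⊕b14⊕b15 = 1⊕1⊕0⊕0⊕0⊕1⊕1⊕1 = 1
s4: b4⊕b5⊕b6⊕b7⊕b12⊕b13⊕b14⊕b15 = 0⊕0⊕0⊕0⊕0⊕1⊕1⊕1 = 1
s8: b8⊕b9⊕b10⊕b11⊕b12⊕b13⊕b14⊕b15 = 1⊕1⊕0⊕1⊕0⊕1⊕1⊕1 = 0
Syndrome (s8...s1) = 0110 → position 6.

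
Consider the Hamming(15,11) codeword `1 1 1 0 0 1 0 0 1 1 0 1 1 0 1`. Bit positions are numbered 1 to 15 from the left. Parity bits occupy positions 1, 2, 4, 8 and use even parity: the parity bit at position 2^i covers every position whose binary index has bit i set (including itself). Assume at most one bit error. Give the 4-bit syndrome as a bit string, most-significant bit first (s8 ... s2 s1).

1011

s1: b1⊕b3⊕b5⊕b7⊕b9⊕b11⊕b13⊕b15 = 1⊕1⊕0⊕0⊕1⊕0⊕1⊕1 = 1
s2: b2⊕b3⊕b6⊕b7⊕b10⊕b11⊕b14⊕b15 = 1⊕1⊕1⊕0⊕1⊕0⊕0⊕1 = 1
s4: b4⊕b5⊕b6⊕b7⊕b12⊕b13⊕b14⊕b15 = 0⊕0⊕1⊕0⊕1⊕1⊕0⊕1 = 0
s8: b8⊕b9⊕b10⊕b11⊕b12⊕b13⊕b14⊕b15 = 0⊕1⊕1⊕0⊕1⊕1⊕0⊕1 = 1
Syndrome (s8...s1) = 1011 → position 11.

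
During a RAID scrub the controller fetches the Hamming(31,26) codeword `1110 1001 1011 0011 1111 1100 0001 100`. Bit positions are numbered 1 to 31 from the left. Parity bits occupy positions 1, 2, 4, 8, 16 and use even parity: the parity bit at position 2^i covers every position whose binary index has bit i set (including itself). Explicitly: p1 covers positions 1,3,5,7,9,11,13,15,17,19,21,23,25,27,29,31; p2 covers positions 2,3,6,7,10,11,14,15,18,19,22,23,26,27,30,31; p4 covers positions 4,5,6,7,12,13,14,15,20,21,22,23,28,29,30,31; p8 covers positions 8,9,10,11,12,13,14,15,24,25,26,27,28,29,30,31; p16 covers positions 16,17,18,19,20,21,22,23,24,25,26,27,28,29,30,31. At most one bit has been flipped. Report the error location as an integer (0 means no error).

26

s1: b1⊕b3⊕b5⊕b7⊕b9⊕b11⊕b13⊕b15⊕b17⊕b19⊕b21⊕b23⊕b25⊕b27⊕b29⊕b31 = 1⊕1⊕1⊕0⊕1⊕1⊕0⊕1⊕1⊕1⊕1⊕0⊕0⊕0⊕1⊕0 = 0
s2: b2⊕b3⊕b6⊕b7⊕b10⊕b11⊕b14⊕b15⊕b18⊕b19⊕b22⊕b23⊕b26⊕b27⊕b30⊕b31 = 1⊕1⊕0⊕0⊕0⊕1⊕0⊕1⊕1⊕1⊕1⊕0⊕0⊕0⊕0⊕0 = 1
s4: b4⊕b5⊕b6⊕b7⊕b12⊕b13⊕b14⊕b15⊕b20⊕b21⊕b22⊕b23⊕b28⊕b29⊕b30⊕b31 = 0⊕1⊕0⊕0⊕1⊕0⊕0⊕1⊕1⊕1⊕1⊕0⊕1⊕1⊕0⊕0 = 0
s8: b8⊕b9⊕b10⊕b11⊕b12⊕b13⊕b14⊕b15⊕b24⊕b25⊕b26⊕b27⊕b28⊕b29⊕b30⊕b31 = 1⊕1⊕0⊕1⊕1⊕0⊕0⊕1⊕0⊕0⊕0⊕0⊕1⊕1⊕0⊕0 = 1
s16: b16⊕b17⊕b18⊕b19⊕b20⊕b21⊕b22⊕b23⊕b24⊕b25⊕b26⊕b27⊕b28⊕b29⊕b30⊕b31 = 1⊕1⊕1⊕1⊕1⊕1⊕1⊕0⊕0⊕0⊕0⊕0⊕1⊕1⊕0⊕0 = 1
Syndrome (s16...s1) = 11010 → position 26.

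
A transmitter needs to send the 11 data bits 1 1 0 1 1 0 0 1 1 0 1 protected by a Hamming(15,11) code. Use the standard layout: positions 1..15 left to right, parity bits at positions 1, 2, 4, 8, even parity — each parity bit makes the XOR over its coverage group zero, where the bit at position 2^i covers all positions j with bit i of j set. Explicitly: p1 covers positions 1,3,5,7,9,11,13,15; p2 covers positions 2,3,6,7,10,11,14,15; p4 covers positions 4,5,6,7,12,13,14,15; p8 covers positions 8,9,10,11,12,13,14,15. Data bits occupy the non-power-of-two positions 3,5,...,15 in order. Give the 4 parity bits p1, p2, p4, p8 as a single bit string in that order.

0110

Place data bits at non-power-of-two positions: b3=1, b5=1, b6=0, b7=1, b9=1, b10=0, b11=0, b12=1, b13=1, b14=0, b15=1.
p1 = XOR of data positions {3,5,7,9,11,13,15} = 1⊕1⊕1⊕1⊕0⊕1⊕1 = 0
p2 = XOR of data positions {3,6,7,10,11,14,15} = 1⊕0⊕1⊕0⊕0⊕0⊕1 = 1
p4 = XOR of data positions {5,6,7,12,13,14,15} = 1⊕0⊕1⊕1⊕1⊕0⊕1 = 1
p8 = XOR of data positions {9,10,11,12,13,14,15} = 1⊕0⊕0⊕1⊕1⊕0⊕1 = 0
Parity bits p1,p2,p4,p8 = 0110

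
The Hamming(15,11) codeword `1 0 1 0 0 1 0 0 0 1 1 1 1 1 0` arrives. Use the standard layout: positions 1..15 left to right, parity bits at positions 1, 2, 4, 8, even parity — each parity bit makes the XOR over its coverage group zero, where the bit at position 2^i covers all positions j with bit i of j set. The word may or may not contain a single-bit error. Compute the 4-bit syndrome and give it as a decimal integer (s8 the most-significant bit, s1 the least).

10

s1: b1⊕b3⊕b5⊕b7⊕b9⊕b11⊕b13⊕b15 = 1⊕1⊕0⊕0⊕0⊕1⊕1⊕0 = 0
s2: b2⊕b3⊕b6⊕b7⊕b10⊕b11⊕b14⊕b15 = 0⊕1⊕1⊕0⊕1⊕1⊕1⊕0 = 1
s4: b4⊕b5⊕b6⊕b7⊕b12⊕b13⊕b14⊕b15 = 0⊕0⊕1⊕0⊕1⊕1⊕1⊕0 = 0
s8: b8⊕b9⊕b10⊕b11⊕b12⊕b13⊕b14⊕b15 = 0⊕0⊕1⊕1⊕1⊕1⊕1⊕0 = 1
Syndrome (s8...s1) = 1010 → position 10.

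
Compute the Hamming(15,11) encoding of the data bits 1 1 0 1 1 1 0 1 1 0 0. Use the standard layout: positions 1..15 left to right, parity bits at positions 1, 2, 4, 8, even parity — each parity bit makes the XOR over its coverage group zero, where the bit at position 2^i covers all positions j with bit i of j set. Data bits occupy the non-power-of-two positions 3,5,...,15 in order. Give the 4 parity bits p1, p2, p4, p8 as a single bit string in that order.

Place data bits at non-power-of-two positions: b3=1, b5=1, b6=0, b7=1, b9=1, b10=1, b11=0, b12=1, b13=1, b14=0, b15=0.
p1 = XOR of data positions {3,5,7,9,11,13,15} = 1⊕1⊕1⊕1⊕0⊕1⊕0 = 1
p2 = XOR of data positions {3,6,7,10,11,14,15} = 1⊕0⊕1⊕1⊕0⊕0⊕0 = 1
p4 = XOR of data positions {5,6,7,12,13,14,15} = 1⊕0⊕1⊕1⊕1⊕0⊕0 = 0
p8 = XOR of data positions {9,10,11,12,13,14,15} = 1⊕1⊕0⊕1⊕1⊕0⊕0 = 0
Parity bits p1,p2,p4,p8 = 1100

1100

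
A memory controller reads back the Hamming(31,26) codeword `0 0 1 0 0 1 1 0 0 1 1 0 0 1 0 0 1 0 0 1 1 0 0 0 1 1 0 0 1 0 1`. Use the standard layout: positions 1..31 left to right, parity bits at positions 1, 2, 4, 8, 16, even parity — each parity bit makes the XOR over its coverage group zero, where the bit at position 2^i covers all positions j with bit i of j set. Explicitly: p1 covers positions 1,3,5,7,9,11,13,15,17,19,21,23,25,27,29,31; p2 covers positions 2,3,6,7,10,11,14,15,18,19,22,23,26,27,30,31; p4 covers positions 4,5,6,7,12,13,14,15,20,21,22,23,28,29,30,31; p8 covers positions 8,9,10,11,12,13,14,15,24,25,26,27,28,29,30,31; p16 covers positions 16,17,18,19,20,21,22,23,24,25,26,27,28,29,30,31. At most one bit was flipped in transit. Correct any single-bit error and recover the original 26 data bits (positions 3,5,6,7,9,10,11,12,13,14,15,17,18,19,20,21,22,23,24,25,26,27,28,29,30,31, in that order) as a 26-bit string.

s1: b1⊕b3⊕b5⊕b7⊕b9⊕b11⊕b13⊕b15⊕b17⊕b19⊕b21⊕b23⊕b25⊕b27⊕b29⊕b31 = 0⊕1⊕0⊕1⊕0⊕1⊕0⊕0⊕1⊕0⊕1⊕0⊕1⊕0⊕1⊕1 = 0
s2: b2⊕b3⊕b6⊕b7⊕b10⊕b11⊕b14⊕b15⊕b18⊕b19⊕b22⊕b23⊕b26⊕b27⊕b30⊕b31 = 0⊕1⊕1⊕1⊕1⊕1⊕1⊕0⊕0⊕0⊕0⊕0⊕1⊕0⊕0⊕1 = 0
s4: b4⊕b5⊕b6⊕b7⊕b12⊕b13⊕b14⊕b15⊕b20⊕b21⊕b22⊕b23⊕b28⊕b29⊕b30⊕b31 = 0⊕0⊕1⊕1⊕0⊕0⊕1⊕0⊕1⊕1⊕0⊕0⊕0⊕1⊕0⊕1 = 1
s8: b8⊕b9⊕b10⊕b11⊕b12⊕b13⊕b14⊕b15⊕b24⊕b25⊕b26⊕b27⊕b28⊕b29⊕b30⊕b31 = 0⊕0⊕1⊕1⊕0⊕0⊕1⊕0⊕0⊕1⊕1⊕0⊕0⊕1⊕0⊕1 = 1
s16: b16⊕b17⊕b18⊕b19⊕b20⊕b21⊕b22⊕b23⊕b24⊕b25⊕b26⊕b27⊕b28⊕b29⊕b30⊕b31 = 0⊕1⊕0⊕0⊕1⊕1⊕0⊕0⊕0⊕1⊕1⊕0⊕0⊕1⊕0⊕1 = 1
Syndrome (s16...s1) = 11100 → position 28.
Flip bit 28: corrected codeword = 0010011001100100100110001101101
Data bits at positions 3,5,6,7,9,10,11,12,13,14,15,17,18,19,20,21,22,23,24,25,26,27,28,29,30,31: 10110110010100110001101101

10110110010100110001101101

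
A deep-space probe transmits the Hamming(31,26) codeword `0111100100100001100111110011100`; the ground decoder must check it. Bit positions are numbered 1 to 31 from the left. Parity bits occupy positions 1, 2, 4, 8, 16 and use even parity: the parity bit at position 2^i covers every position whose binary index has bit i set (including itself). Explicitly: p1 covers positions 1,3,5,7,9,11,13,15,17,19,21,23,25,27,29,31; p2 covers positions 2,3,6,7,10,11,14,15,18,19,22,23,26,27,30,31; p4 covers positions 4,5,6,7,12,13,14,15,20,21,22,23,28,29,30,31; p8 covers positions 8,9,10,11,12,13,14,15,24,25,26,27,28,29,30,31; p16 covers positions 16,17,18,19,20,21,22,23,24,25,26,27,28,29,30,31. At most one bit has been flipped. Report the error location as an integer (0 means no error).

s1: b1⊕b3⊕b5⊕b7⊕b9⊕b11⊕b13⊕b15⊕b17⊕b19⊕b21⊕b23⊕b25⊕b27⊕b29⊕b31 = 0⊕1⊕1⊕0⊕0⊕1⊕0⊕0⊕1⊕0⊕1⊕1⊕0⊕1⊕1⊕0 = 0
s2: b2⊕b3⊕b6⊕b7⊕b10⊕b11⊕b14⊕b15⊕b18⊕b19⊕b22⊕b23⊕b26⊕b27⊕b30⊕b31 = 1⊕1⊕0⊕0⊕0⊕1⊕0⊕0⊕0⊕0⊕1⊕1⊕0⊕1⊕0⊕0 = 0
s4: b4⊕b5⊕b6⊕b7⊕b12⊕b13⊕b14⊕b15⊕b20⊕b21⊕b22⊕b23⊕b28⊕b29⊕b30⊕b31 = 1⊕1⊕0⊕0⊕0⊕0⊕0⊕0⊕1⊕1⊕1⊕1⊕1⊕1⊕0⊕0 = 0
s8: b8⊕b9⊕b10⊕b11⊕b12⊕b13⊕b14⊕b15⊕b24⊕b25⊕b26⊕b27⊕b28⊕b29⊕b30⊕b31 = 1⊕0⊕0⊕1⊕0⊕0⊕0⊕0⊕1⊕0⊕0⊕1⊕1⊕1⊕0⊕0 = 0
s16: b16⊕b17⊕b18⊕b19⊕b20⊕b21⊕b22⊕b23⊕b24⊕b25⊕b26⊕b27⊕b28⊕b29⊕b30⊕b31 = 1⊕1⊕0⊕0⊕1⊕1⊕1⊕1⊕1⊕0⊕0⊕1⊕1⊕1⊕0⊕0 = 0
Syndrome (s16...s1) = 00000 → position 0 (no error).

0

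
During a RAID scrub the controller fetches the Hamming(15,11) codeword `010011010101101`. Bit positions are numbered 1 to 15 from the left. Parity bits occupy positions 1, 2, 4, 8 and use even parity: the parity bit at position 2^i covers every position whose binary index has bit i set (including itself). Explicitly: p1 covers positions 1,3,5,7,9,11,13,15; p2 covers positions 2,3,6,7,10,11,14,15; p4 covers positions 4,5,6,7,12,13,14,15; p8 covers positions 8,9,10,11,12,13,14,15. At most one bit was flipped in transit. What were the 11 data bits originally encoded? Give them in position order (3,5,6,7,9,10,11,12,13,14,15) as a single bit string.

01100101001

s1: b1⊕b3⊕b5⊕b7⊕b9⊕b11⊕b13⊕b15 = 0⊕0⊕1⊕0⊕0⊕0⊕1⊕1 = 1
s2: b2⊕b3⊕b6⊕b7⊕b10⊕b11⊕b14⊕b15 = 1⊕0⊕1⊕0⊕1⊕0⊕0⊕1 = 0
s4: b4⊕b5⊕b6⊕b7⊕b12⊕b13⊕b14⊕b15 = 0⊕1⊕1⊕0⊕1⊕1⊕0⊕1 = 1
s8: b8⊕b9⊕b10⊕b11⊕b12⊕b13⊕b14⊕b15 = 1⊕0⊕1⊕0⊕1⊕1⊕0⊕1 = 1
Syndrome (s8...s1) = 1101 → position 13.
Flip bit 13: corrected codeword = 010011010101001
Data bits at positions 3,5,6,7,9,10,11,12,13,14,15: 01100101001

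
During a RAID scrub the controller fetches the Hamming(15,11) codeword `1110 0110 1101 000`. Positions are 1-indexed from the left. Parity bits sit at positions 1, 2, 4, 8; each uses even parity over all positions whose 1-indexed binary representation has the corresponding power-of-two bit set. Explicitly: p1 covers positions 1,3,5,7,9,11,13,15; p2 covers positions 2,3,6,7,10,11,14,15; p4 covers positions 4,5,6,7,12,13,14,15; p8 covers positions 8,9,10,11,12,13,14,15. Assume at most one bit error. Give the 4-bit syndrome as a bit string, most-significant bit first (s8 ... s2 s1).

1110

s1: b1⊕b3⊕b5⊕b7⊕b9⊕b11⊕b13⊕b15 = 1⊕1⊕0⊕1⊕1⊕0⊕0⊕0 = 0
s2: b2⊕b3⊕b6⊕b7⊕b10⊕b11⊕b14⊕b15 = 1⊕1⊕1⊕1⊕1⊕0⊕0⊕0 = 1
s4: b4⊕b5⊕b6⊕b7⊕b12⊕b13⊕b14⊕b15 = 0⊕0⊕1⊕1⊕1⊕0⊕0⊕0 = 1
s8: b8⊕b9⊕b10⊕b11⊕b12⊕b13⊕b14⊕b15 = 0⊕1⊕1⊕0⊕1⊕0⊕0⊕0 = 1
Syndrome (s8...s1) = 1110 → position 14.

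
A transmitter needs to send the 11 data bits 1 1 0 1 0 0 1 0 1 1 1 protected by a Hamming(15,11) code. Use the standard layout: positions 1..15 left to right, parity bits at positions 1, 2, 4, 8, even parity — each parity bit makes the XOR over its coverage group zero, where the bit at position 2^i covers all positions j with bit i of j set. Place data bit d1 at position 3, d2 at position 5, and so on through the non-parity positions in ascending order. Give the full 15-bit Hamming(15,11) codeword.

Place data bits at non-power-of-two positions: b3=1, b5=1, b6=0, b7=1, b9=0, b10=0, b11=1, b12=0, b13=1, b14=1, b15=1.
p1 = XOR of data positions {3,5,7,9,11,13,15} = 1⊕1⊕1⊕0⊕1⊕1⊕1 = 0
p2 = XOR of data positions {3,6,7,10,11,14,15} = 1⊕0⊕1⊕0⊕1⊕1⊕1 = 1
p4 = XOR of data positions {5,6,7,12,13,14,15} = 1⊕0⊕1⊕0⊕1⊕1⊕1 = 1
p8 = XOR of data positions {9,10,11,12,13,14,15} = 0⊕0⊕1⊕0⊕1⊕1⊕1 = 0
Codeword b1..b15 = 011110100010111

011110100010111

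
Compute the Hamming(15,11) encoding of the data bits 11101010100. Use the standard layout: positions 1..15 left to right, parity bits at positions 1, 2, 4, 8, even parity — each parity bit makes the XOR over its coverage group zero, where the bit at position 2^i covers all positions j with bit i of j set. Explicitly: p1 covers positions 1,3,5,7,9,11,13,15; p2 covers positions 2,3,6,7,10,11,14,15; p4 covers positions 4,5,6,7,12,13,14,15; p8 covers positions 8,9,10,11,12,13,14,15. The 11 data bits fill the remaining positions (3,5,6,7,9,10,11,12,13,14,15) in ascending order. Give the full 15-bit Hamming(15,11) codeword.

111111011010100

Place data bits at non-power-of-two positions: b3=1, b5=1, b6=1, b7=0, b9=1, b10=0, b11=1, b12=0, b13=1, b14=0, b15=0.
p1 = XOR of data positions {3,5,7,9,11,13,15} = 1⊕1⊕0⊕1⊕1⊕1⊕0 = 1
p2 = XOR of data positions {3,6,7,10,11,14,15} = 1⊕1⊕0⊕0⊕1⊕0⊕0 = 1
p4 = XOR of data positions {5,6,7,12,13,14,15} = 1⊕1⊕0⊕0⊕1⊕0⊕0 = 1
p8 = XOR of data positions {9,10,11,12,13,14,15} = 1⊕0⊕1⊕0⊕1⊕0⊕0 = 1
Codeword b1..b15 = 111111011010100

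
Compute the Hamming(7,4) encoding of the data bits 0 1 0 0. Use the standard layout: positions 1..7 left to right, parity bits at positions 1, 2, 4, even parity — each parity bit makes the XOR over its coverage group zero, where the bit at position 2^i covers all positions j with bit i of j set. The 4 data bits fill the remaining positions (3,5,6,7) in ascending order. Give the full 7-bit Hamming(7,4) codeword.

1001100

Place data bits at non-power-of-two positions: b3=0, b5=1, b6=0, b7=0.
p1 = XOR of data positions {3,5,7} = 0⊕1⊕0 = 1
p2 = XOR of data positions {3,6,7} = 0⊕0⊕0 = 0
p4 = XOR of data positions {5,6,7} = 1⊕0⊕0 = 1
Codeword b1..b7 = 1001100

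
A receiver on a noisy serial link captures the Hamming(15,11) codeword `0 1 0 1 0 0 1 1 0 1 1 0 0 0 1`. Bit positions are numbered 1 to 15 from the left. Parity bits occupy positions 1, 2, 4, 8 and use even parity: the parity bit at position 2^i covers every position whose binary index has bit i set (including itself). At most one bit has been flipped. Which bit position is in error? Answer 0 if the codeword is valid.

7

s1: b1⊕b3⊕b5⊕b7⊕b9⊕b11⊕b13⊕b15 = 0⊕0⊕0⊕1⊕0⊕1⊕0⊕1 = 1
s2: b2⊕b3⊕b6⊕b7⊕b10⊕b11⊕b14⊕b15 = 1⊕0⊕0⊕1⊕1⊕1⊕0⊕1 = 1
s4: b4⊕b5⊕b6⊕b7⊕b12⊕b13⊕b14⊕b15 = 1⊕0⊕0⊕1⊕0⊕0⊕0⊕1 = 1
s8: b8⊕b9⊕b10⊕b11⊕b12⊕b13⊕b14⊕b15 = 1⊕0⊕1⊕1⊕0⊕0⊕0⊕1 = 0
Syndrome (s8...s1) = 0111 → position 7.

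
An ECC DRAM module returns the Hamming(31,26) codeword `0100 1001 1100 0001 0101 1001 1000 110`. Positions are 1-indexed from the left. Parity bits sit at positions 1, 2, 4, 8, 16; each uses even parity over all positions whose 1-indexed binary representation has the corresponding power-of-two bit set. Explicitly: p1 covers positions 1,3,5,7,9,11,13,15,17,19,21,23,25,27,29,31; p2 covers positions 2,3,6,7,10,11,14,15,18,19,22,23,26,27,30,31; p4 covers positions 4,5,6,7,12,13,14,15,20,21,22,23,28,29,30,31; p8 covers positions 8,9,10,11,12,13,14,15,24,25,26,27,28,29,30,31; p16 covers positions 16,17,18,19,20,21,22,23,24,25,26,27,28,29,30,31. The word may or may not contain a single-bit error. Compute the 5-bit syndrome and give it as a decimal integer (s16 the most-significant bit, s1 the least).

13

s1: b1⊕b3⊕b5⊕b7⊕b9⊕b11⊕b13⊕b15⊕b17⊕b19⊕b21⊕b23⊕b25⊕b27⊕b29⊕b31 = 0⊕0⊕1⊕0⊕1⊕0⊕0⊕0⊕0⊕0⊕1⊕0⊕1⊕0⊕1⊕0 = 1
s2: b2⊕b3⊕b6⊕b7⊕b10⊕b11⊕b14⊕b15⊕b18⊕b19⊕b22⊕b23⊕b26⊕b27⊕b30⊕b31 = 1⊕0⊕0⊕0⊕1⊕0⊕0⊕0⊕1⊕0⊕0⊕0⊕0⊕0⊕1⊕0 = 0
s4: b4⊕b5⊕b6⊕b7⊕b12⊕b13⊕b14⊕b15⊕b20⊕b21⊕b22⊕b23⊕b28⊕b29⊕b30⊕b31 = 0⊕1⊕0⊕0⊕0⊕0⊕0⊕0⊕1⊕1⊕0⊕0⊕0⊕1⊕1⊕0 = 1
s8: b8⊕b9⊕b10⊕b11⊕b12⊕b13⊕b14⊕b15⊕b24⊕b25⊕b26⊕b27⊕b28⊕b29⊕b30⊕b31 = 1⊕1⊕1⊕0⊕0⊕0⊕0⊕0⊕1⊕1⊕0⊕0⊕0⊕1⊕1⊕0 = 1
s16: b16⊕b17⊕b18⊕b19⊕b20⊕b21⊕b22⊕b23⊕b24⊕b25⊕b26⊕b27⊕b28⊕b29⊕b30⊕b31 = 1⊕0⊕1⊕0⊕1⊕1⊕0⊕0⊕1⊕1⊕0⊕0⊕0⊕1⊕1⊕0 = 0
Syndrome (s16...s1) = 01101 → position 13.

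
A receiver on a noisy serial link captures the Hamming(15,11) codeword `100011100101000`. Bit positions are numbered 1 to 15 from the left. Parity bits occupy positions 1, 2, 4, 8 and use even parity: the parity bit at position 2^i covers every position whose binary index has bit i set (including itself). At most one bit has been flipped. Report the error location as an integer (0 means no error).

s1: b1⊕b3⊕b5⊕b7⊕b9⊕b11⊕b13⊕b15 = 1⊕0⊕1⊕1⊕0⊕0⊕0⊕0 = 1
s2: b2⊕b3⊕b6⊕b7⊕b10⊕b11⊕b14⊕b15 = 0⊕0⊕1⊕1⊕1⊕0⊕0⊕0 = 1
s4: b4⊕b5⊕b6⊕b7⊕b12⊕b13⊕b14⊕b15 = 0⊕1⊕1⊕1⊕1⊕0⊕0⊕0 = 0
s8: b8⊕b9⊕b10⊕b11⊕b12⊕b13⊕b14⊕b15 = 0⊕0⊕1⊕0⊕1⊕0⊕0⊕0 = 0
Syndrome (s8...s1) = 0011 → position 3.

3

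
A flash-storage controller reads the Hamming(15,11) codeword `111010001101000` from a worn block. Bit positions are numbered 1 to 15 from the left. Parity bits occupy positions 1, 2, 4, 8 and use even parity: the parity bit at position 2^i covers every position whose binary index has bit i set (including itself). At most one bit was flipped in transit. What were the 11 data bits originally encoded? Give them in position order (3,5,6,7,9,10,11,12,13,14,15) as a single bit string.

11001001000

s1: b1⊕b3⊕b5⊕b7⊕b9⊕b11⊕b13⊕b15 = 1⊕1⊕1⊕0⊕1⊕0⊕0⊕0 = 0
s2: b2⊕b3⊕b6⊕b7⊕b10⊕b11⊕b14⊕b15 = 1⊕1⊕0⊕0⊕1⊕0⊕0⊕0 = 1
s4: b4⊕b5⊕b6⊕b7⊕b12⊕b13⊕b14⊕b15 = 0⊕1⊕0⊕0⊕1⊕0⊕0⊕0 = 0
s8: b8⊕b9⊕b10⊕b11⊕b12⊕b13⊕b14⊕b15 = 0⊕1⊕1⊕0⊕1⊕0⊕0⊕0 = 1
Syndrome (s8...s1) = 1010 → position 10.
Flip bit 10: corrected codeword = 111010001001000
Data bits at positions 3,5,6,7,9,10,11,12,13,14,15: 11001001000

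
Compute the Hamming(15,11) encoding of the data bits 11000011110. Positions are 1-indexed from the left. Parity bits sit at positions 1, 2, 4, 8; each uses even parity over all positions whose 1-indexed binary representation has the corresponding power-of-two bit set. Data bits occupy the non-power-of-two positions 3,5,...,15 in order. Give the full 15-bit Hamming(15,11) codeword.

011010000011110

Place data bits at non-power-of-two positions: b3=1, b5=1, b6=0, b7=0, b9=0, b10=0, b11=1, b12=1, b13=1, b14=1, b15=0.
p1 = XOR of data positions {3,5,7,9,11,13,15} = 1⊕1⊕0⊕0⊕1⊕1⊕0 = 0
p2 = XOR of data positions {3,6,7,10,11,14,15} = 1⊕0⊕0⊕0⊕1⊕1⊕0 = 1
p4 = XOR of data positions {5,6,7,12,13,14,15} = 1⊕0⊕0⊕1⊕1⊕1⊕0 = 0
p8 = XOR of data positions {9,10,11,12,13,14,15} = 0⊕0⊕1⊕1⊕1⊕1⊕0 = 0
Codeword b1..b15 = 011010000011110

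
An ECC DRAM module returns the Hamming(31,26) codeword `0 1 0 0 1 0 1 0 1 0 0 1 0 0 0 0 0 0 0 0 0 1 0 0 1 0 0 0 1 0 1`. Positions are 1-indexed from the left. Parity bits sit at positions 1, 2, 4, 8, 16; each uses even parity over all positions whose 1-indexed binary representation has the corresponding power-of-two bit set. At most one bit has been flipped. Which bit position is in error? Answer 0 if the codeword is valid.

s1: b1⊕b3⊕b5⊕b7⊕b9⊕b11⊕b13⊕b15⊕b17⊕b19⊕b21⊕b23⊕b25⊕b27⊕b29⊕b31 = 0⊕0⊕1⊕1⊕1⊕0⊕0⊕0⊕0⊕0⊕0⊕0⊕1⊕0⊕1⊕1 = 0
s2: b2⊕b3⊕b6⊕b7⊕b10⊕b11⊕b14⊕b15⊕b18⊕b19⊕b22⊕b23⊕b26⊕b27⊕b30⊕b31 = 1⊕0⊕0⊕1⊕0⊕0⊕0⊕0⊕0⊕0⊕1⊕0⊕0⊕0⊕0⊕1 = 0
s4: b4⊕b5⊕b6⊕b7⊕b12⊕b13⊕b14⊕b15⊕b20⊕b21⊕b22⊕b23⊕b28⊕b29⊕b30⊕b31 = 0⊕1⊕0⊕1⊕1⊕0⊕0⊕0⊕0⊕0⊕1⊕0⊕0⊕1⊕0⊕1 = 0
s8: b8⊕b9⊕b10⊕b11⊕b12⊕b13⊕b14⊕b15⊕b24⊕b25⊕b26⊕b27⊕b28⊕b29⊕b30⊕b31 = 0⊕1⊕0⊕0⊕1⊕0⊕0⊕0⊕0⊕1⊕0⊕0⊕0⊕1⊕0⊕1 = 1
s16: b16⊕b17⊕b18⊕b19⊕b20⊕b21⊕b22⊕b23⊕b24⊕b25⊕b26⊕b27⊕b28⊕b29⊕b30⊕b31 = 0⊕0⊕0⊕0⊕0⊕0⊕1⊕0⊕0⊕1⊕0⊕0⊕0⊕1⊕0⊕1 = 0
Syndrome (s16...s1) = 01000 → position 8.

8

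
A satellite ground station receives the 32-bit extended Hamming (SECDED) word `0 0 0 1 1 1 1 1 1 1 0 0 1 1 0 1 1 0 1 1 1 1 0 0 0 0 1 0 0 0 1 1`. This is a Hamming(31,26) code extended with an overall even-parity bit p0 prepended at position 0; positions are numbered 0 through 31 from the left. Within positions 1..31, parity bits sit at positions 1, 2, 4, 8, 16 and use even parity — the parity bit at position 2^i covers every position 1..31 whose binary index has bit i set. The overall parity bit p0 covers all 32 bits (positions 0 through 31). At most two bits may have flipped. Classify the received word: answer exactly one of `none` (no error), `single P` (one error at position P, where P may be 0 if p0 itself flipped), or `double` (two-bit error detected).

s1: b1⊕b3⊕b5⊕b7⊕b9⊕b11⊕b13⊕b15⊕b17⊕b19⊕b21⊕b23⊕b25⊕b27⊕b29⊕b31 = 0⊕1⊕1⊕1⊕1⊕0⊕1⊕1⊕0⊕1⊕1⊕0⊕0⊕0⊕0⊕1 = 1
s2: b2⊕b3⊕b6⊕b7⊕b10⊕b11⊕b14⊕b15⊕b18⊕b19⊕b22⊕b23⊕b26⊕b27⊕b30⊕b31 = 0⊕1⊕1⊕1⊕0⊕0⊕0⊕1⊕1⊕1⊕0⊕0⊕1⊕0⊕1⊕1 = 1
s4: b4⊕b5⊕b6⊕b7⊕b12⊕b13⊕b14⊕b15⊕b20⊕b21⊕b22⊕b23⊕b28⊕b29⊕b30⊕b31 = 1⊕1⊕1⊕1⊕1⊕1⊕0⊕1⊕1⊕1⊕0⊕0⊕0⊕0⊕1⊕1 = 1
s8: b8⊕b9⊕b10⊕b11⊕b12⊕b13⊕b14⊕b15⊕b24⊕b25⊕b26⊕b27⊕b28⊕b29⊕b30⊕b31 = 1⊕1⊕0⊕0⊕1⊕1⊕0⊕1⊕0⊕0⊕1⊕0⊕0⊕0⊕1⊕1 = 0
s16: b16⊕b17⊕b18⊕b19⊕b20⊕b21⊕b22⊕b23⊕b24⊕b25⊕b26⊕b27⊕b28⊕b29⊕b30⊕b31 = 1⊕0⊕1⊕1⊕1⊕1⊕0⊕0⊕0⊕0⊕1⊕0⊕0⊕0⊕1⊕1 = 0
Syndrome (s16...s1) = 00111 → position 7.
Overall parity (XOR of all 32 bits, including p0): 0⊕0⊕0⊕1⊕1⊕1⊕1⊕1⊕1⊕1⊕0⊕0⊕1⊕1⊕0⊕1⊕1⊕0⊕1⊕1⊕1⊕1⊕0⊕0⊕0⊕0⊕1⊕0⊕0⊕0⊕1⊕1 = 0
Overall=0, syndrome position=7 → double-bit error detected (uncorrectable).

double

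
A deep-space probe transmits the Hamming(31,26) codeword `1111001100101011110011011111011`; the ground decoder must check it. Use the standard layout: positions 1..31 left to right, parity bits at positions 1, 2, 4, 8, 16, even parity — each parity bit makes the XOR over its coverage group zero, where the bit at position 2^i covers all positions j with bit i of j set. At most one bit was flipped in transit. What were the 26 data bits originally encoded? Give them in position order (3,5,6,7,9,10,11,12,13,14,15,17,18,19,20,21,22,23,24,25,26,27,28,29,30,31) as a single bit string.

10010010100110011011111011

s1: b1⊕b3⊕b5⊕b7⊕b9⊕b11⊕b13⊕b15⊕b17⊕b19⊕b21⊕b23⊕b25⊕b27⊕b29⊕b31 = 1⊕1⊕0⊕1⊕0⊕1⊕1⊕1⊕1⊕0⊕1⊕0⊕1⊕1⊕0⊕1 = 1
s2: b2⊕b3⊕b6⊕b7⊕b10⊕b11⊕b14⊕b15⊕b18⊕b19⊕b22⊕b23⊕b26⊕b27⊕b30⊕b31 = 1⊕1⊕0⊕1⊕0⊕1⊕0⊕1⊕1⊕0⊕1⊕0⊕1⊕1⊕1⊕1 = 1
s4: b4⊕b5⊕b6⊕b7⊕b12⊕b13⊕b14⊕b15⊕b20⊕b21⊕b22⊕b23⊕b28⊕b29⊕b30⊕b31 = 1⊕0⊕0⊕1⊕0⊕1⊕0⊕1⊕0⊕1⊕1⊕0⊕1⊕0⊕1⊕1 = 1
s8: b8⊕b9⊕b10⊕b11⊕b12⊕b13⊕b14⊕b15⊕b24⊕b25⊕b26⊕b27⊕b28⊕b29⊕b30⊕b31 = 1⊕0⊕0⊕1⊕0⊕1⊕0⊕1⊕1⊕1⊕1⊕1⊕1⊕0⊕1⊕1 = 1
s16: b16⊕b17⊕b18⊕b19⊕b20⊕b21⊕b22⊕b23⊕b24⊕b25⊕b26⊕b27⊕b28⊕b29⊕b30⊕b31 = 1⊕1⊕1⊕0⊕0⊕1⊕1⊕0⊕1⊕1⊕1⊕1⊕1⊕0⊕1⊕1 = 0
Syndrome (s16...s1) = 01111 → position 15.
Flip bit 15: corrected codeword = 1111001100101001110011011111011
Data bits at positions 3,5,6,7,9,10,11,12,13,14,15,17,18,19,20,21,22,23,24,25,26,27,28,29,30,31: 10010010100110011011111011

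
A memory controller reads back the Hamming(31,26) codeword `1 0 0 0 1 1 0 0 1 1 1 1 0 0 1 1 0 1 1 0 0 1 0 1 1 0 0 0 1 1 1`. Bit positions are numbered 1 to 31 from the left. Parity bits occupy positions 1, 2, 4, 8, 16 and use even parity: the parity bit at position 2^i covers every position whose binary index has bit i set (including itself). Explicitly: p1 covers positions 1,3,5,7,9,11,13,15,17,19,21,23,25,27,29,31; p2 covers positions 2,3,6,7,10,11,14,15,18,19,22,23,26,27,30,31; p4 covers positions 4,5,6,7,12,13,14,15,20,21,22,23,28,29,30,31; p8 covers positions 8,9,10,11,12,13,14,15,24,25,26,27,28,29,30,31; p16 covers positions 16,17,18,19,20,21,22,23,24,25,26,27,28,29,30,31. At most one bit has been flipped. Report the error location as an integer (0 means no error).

s1: b1⊕b3⊕b5⊕b7⊕b9⊕b11⊕b13⊕b15⊕b17⊕b19⊕b21⊕b23⊕b25⊕b27⊕b29⊕b31 = 1⊕0⊕1⊕0⊕1⊕1⊕0⊕1⊕0⊕1⊕0⊕0⊕1⊕0⊕1⊕1 = 1
s2: b2⊕b3⊕b6⊕b7⊕b10⊕b11⊕b14⊕b15⊕b18⊕b19⊕b22⊕b23⊕b26⊕b27⊕b30⊕b31 = 0⊕0⊕1⊕0⊕1⊕1⊕0⊕1⊕1⊕1⊕1⊕0⊕0⊕0⊕1⊕1 = 1
s4: b4⊕b5⊕b6⊕b7⊕b12⊕b13⊕b14⊕b15⊕b20⊕b21⊕b22⊕b23⊕b28⊕b29⊕b30⊕b31 = 0⊕1⊕1⊕0⊕1⊕0⊕0⊕1⊕0⊕0⊕1⊕0⊕0⊕1⊕1⊕1 = 0
s8: b8⊕b9⊕b10⊕b11⊕b12⊕b13⊕b14⊕b15⊕b24⊕b25⊕b26⊕b27⊕b28⊕b29⊕b30⊕b31 = 0⊕1⊕1⊕1⊕1⊕0⊕0⊕1⊕1⊕1⊕0⊕0⊕0⊕1⊕1⊕1 = 0
s16: b16⊕b17⊕b18⊕b19⊕b20⊕b21⊕b22⊕b23⊕b24⊕b25⊕b26⊕b27⊕b28⊕b29⊕b30⊕b31 = 1⊕0⊕1⊕1⊕0⊕0⊕1⊕0⊕1⊕1⊕0⊕0⊕0⊕1⊕1⊕1 = 1
Syndrome (s16...s1) = 10011 → position 19.

19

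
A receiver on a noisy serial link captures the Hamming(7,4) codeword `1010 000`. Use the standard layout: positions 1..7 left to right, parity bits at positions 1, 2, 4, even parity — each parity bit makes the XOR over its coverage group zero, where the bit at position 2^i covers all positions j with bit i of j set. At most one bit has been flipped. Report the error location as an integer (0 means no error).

2

s1: b1⊕b3⊕b5⊕b7 = 1⊕1⊕0⊕0 = 0
s2: b2⊕b3⊕b6⊕b7 = 0⊕1⊕0⊕0 = 1
s4: b4⊕b5⊕b6⊕b7 = 0⊕0⊕0⊕0 = 0
Syndrome (s4...s1) = 010 → position 2.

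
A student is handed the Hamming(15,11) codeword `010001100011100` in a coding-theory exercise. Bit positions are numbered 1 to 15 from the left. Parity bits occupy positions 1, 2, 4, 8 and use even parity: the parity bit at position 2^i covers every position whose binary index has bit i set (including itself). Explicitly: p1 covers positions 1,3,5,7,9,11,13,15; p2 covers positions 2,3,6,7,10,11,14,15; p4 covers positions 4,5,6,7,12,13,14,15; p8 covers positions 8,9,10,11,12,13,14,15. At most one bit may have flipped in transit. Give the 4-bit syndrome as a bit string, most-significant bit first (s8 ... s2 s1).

1001

s1: b1⊕b3⊕b5⊕b7⊕b9⊕b11⊕b13⊕b15 = 0⊕0⊕0⊕1⊕0⊕1⊕1⊕0 = 1
s2: b2⊕b3⊕b6⊕b7⊕b10⊕b11⊕b14⊕b15 = 1⊕0⊕1⊕1⊕0⊕1⊕0⊕0 = 0
s4: b4⊕b5⊕b6⊕b7⊕b12⊕b13⊕b14⊕b15 = 0⊕0⊕1⊕1⊕1⊕1⊕0⊕0 = 0
s8: b8⊕b9⊕b10⊕b11⊕b12⊕b13⊕b14⊕b15 = 0⊕0⊕0⊕1⊕1⊕1⊕0⊕0 = 1
Syndrome (s8...s1) = 1001 → position 9.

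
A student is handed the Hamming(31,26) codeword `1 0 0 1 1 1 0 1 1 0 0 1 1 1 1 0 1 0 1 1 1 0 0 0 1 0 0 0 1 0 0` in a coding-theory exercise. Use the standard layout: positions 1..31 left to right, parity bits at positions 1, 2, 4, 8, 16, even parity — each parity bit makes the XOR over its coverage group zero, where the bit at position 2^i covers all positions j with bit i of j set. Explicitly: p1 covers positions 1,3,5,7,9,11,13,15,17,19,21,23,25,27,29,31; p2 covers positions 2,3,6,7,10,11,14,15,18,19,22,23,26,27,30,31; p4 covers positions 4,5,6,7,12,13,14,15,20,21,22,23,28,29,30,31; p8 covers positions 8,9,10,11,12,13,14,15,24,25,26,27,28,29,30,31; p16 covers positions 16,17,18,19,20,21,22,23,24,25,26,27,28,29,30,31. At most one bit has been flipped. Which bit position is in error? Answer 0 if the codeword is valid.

0

s1: b1⊕b3⊕b5⊕b7⊕b9⊕b11⊕b13⊕b15⊕b17⊕b19⊕b21⊕b23⊕b25⊕b27⊕b29⊕b31 = 1⊕0⊕1⊕0⊕1⊕0⊕1⊕1⊕1⊕1⊕1⊕0⊕1⊕0⊕1⊕0 = 0
s2: b2⊕b3⊕b6⊕b7⊕b10⊕b11⊕b14⊕b15⊕b18⊕b19⊕b22⊕b23⊕b26⊕b27⊕b30⊕b31 = 0⊕0⊕1⊕0⊕0⊕0⊕1⊕1⊕0⊕1⊕0⊕0⊕0⊕0⊕0⊕0 = 0
s4: b4⊕b5⊕b6⊕b7⊕b12⊕b13⊕b14⊕b15⊕b20⊕b21⊕b22⊕b23⊕b28⊕b29⊕b30⊕b31 = 1⊕1⊕1⊕0⊕1⊕1⊕1⊕1⊕1⊕1⊕0⊕0⊕0⊕1⊕0⊕0 = 0
s8: b8⊕b9⊕b10⊕b11⊕b12⊕b13⊕b14⊕b15⊕b24⊕b25⊕b26⊕b27⊕b28⊕b29⊕b30⊕b31 = 1⊕1⊕0⊕0⊕1⊕1⊕1⊕1⊕0⊕1⊕0⊕0⊕0⊕1⊕0⊕0 = 0
s16: b16⊕b17⊕b18⊕b19⊕b20⊕b21⊕b22⊕b23⊕b24⊕b25⊕b26⊕b27⊕b28⊕b29⊕b30⊕b31 = 0⊕1⊕0⊕1⊕1⊕1⊕0⊕0⊕0⊕1⊕0⊕0⊕0⊕1⊕0⊕0 = 0
Syndrome (s16...s1) = 00000 → position 0 (no error).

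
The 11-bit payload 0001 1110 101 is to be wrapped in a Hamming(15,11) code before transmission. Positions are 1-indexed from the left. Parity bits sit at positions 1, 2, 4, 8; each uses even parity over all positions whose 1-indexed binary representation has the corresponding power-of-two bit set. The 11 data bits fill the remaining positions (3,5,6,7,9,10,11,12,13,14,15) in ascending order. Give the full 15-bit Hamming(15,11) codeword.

Place data bits at non-power-of-two positions: b3=0, b5=0, b6=0, b7=1, b9=1, b10=1, b11=1, b12=0, b13=1, b14=0, b15=1.
p1 = XOR of data positions {3,5,7,9,11,13,15} = 0⊕0⊕1⊕1⊕1⊕1⊕1 = 1
p2 = XOR of data positions {3,6,7,10,11,14,15} = 0⊕0⊕1⊕1⊕1⊕0⊕1 = 0
p4 = XOR of data positions {5,6,7,12,13,14,15} = 0⊕0⊕1⊕0⊕1⊕0⊕1 = 1
p8 = XOR of data positions {9,10,11,12,13,14,15} = 1⊕1⊕1⊕0⊕1⊕0⊕1 = 1
Codeword b1..b15 = 100100111110101

100100111110101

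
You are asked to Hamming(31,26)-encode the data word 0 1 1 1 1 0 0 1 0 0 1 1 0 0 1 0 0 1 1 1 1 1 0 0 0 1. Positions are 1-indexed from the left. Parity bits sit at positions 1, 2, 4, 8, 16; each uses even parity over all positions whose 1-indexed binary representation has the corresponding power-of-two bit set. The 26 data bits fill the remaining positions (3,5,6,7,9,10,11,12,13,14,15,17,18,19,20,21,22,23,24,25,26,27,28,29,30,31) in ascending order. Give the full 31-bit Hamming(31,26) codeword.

1100111010010010100100111110001

Place data bits at non-power-of-two positions: b3=0, b5=1, b6=1, b7=1, b9=1, b10=0, b11=0, b12=1, b13=0, b14=0, b15=1, b17=1, b18=0, b19=0, b20=1, b21=0, b22=0, b23=1, b24=1, b25=1, b26=1, b27=1, b28=0, b29=0, b30=0, b31=1.
p1 = XOR of data positions {3,5,7,9,11,13,15,17,19,21,23,25,27,29,31} = 0⊕1⊕1⊕1⊕0⊕0⊕1⊕1⊕0⊕0⊕1⊕1⊕1⊕0⊕1 = 1
p2 = XOR of data positions {3,6,7,10,11,14,15,18,19,22,23,26,27,30,31} = 0⊕1⊕1⊕0⊕0⊕0⊕1⊕0⊕0⊕0⊕1⊕1⊕1⊕0⊕1 = 1
p4 = XOR of data positions {5,6,7,12,13,14,15,20,21,22,23,28,29,30,31} = 1⊕1⊕1⊕1⊕0⊕0⊕1⊕1⊕0⊕0⊕1⊕0⊕0⊕0⊕1 = 0
p8 = XOR of data positions {9,10,11,12,13,14,15,24,25,26,27,28,29,30,31} = 1⊕0⊕0⊕1⊕0⊕0⊕1⊕1⊕1⊕1⊕1⊕0⊕0⊕0⊕1 = 0
p16 = XOR of data positions {17,18,19,20,21,22,23,24,25,26,27,28,29,30,31} = 1⊕0⊕0⊕1⊕0⊕0⊕1⊕1⊕1⊕1⊕1⊕0⊕0⊕0⊕1 = 0
Codeword b1..b31 = 1100111010010010100100111110001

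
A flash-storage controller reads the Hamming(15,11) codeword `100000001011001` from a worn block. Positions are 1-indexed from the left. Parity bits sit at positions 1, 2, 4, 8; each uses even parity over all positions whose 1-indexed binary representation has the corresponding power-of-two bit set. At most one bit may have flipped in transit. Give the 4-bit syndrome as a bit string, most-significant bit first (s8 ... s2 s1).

s1: b1⊕b3⊕b5⊕b7⊕b9⊕b11⊕b13⊕b15 = 1⊕0⊕0⊕0⊕1⊕1⊕0⊕1 = 0
s2: b2⊕b3⊕b6⊕b7⊕b10⊕b11⊕b14⊕b15 = 0⊕0⊕0⊕0⊕0⊕1⊕0⊕1 = 0
s4: b4⊕b5⊕b6⊕b7⊕b12⊕b13⊕b14⊕b15 = 0⊕0⊕0⊕0⊕1⊕0⊕0⊕1 = 0
s8: b8⊕b9⊕b10⊕b11⊕b12⊕b13⊕b14⊕b15 = 0⊕1⊕0⊕1⊕1⊕0⊕0⊕1 = 0
Syndrome (s8...s1) = 0000 → position 0 (no error).

0000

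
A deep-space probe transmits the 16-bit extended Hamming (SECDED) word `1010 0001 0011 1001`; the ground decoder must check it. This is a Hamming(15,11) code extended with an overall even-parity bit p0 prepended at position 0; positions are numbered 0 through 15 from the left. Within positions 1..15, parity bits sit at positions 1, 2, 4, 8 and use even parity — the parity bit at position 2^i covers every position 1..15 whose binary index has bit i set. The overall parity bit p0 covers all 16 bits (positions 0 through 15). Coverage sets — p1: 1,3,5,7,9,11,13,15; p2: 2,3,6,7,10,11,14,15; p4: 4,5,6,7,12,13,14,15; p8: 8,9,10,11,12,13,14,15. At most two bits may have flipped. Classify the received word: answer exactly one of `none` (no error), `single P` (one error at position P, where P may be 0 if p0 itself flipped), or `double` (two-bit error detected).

s1: b1⊕b3⊕b5⊕b7⊕b9⊕b11⊕b13⊕b15 = 0⊕0⊕0⊕1⊕0⊕1⊕0⊕1 = 1
s2: b2⊕b3⊕b6⊕b7⊕b10⊕b11⊕b14⊕b15 = 1⊕0⊕0⊕1⊕1⊕1⊕0⊕1 = 1
s4: b4⊕b5⊕b6⊕b7⊕b12⊕b13⊕b14⊕b15 = 0⊕0⊕0⊕1⊕1⊕0⊕0⊕1 = 1
s8: b8⊕b9⊕b10⊕b11⊕b12⊕b13⊕b14⊕b15 = 0⊕0⊕1⊕1⊕1⊕0⊕0⊕1 = 0
Syndrome (s8...s1) = 0111 → position 7.
Overall parity (XOR of all 16 bits, including p0): 1⊕0⊕1⊕0⊕0⊕0⊕0⊕1⊕0⊕0⊕1⊕1⊕1⊕0⊕0⊕1 = 1
Overall=1, syndrome position=7 → single-bit error at position 7.

single 7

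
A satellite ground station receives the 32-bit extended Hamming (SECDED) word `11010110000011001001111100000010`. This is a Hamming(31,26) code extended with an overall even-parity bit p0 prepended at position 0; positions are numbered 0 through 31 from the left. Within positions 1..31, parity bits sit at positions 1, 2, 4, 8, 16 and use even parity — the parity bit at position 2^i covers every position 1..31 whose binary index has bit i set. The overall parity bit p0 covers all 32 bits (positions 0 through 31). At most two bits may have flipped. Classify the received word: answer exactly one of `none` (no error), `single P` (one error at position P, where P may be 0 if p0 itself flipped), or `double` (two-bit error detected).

s1: b1⊕b3⊕b5⊕b7⊕b9⊕b11⊕b13⊕b15⊕b17⊕b19⊕b21⊕b23⊕b25⊕b27⊕b29⊕b31 = 1⊕1⊕1⊕0⊕0⊕0⊕1⊕0⊕0⊕1⊕1⊕1⊕0⊕0⊕0⊕0 = 1
s2: b2⊕b3⊕b6⊕b7⊕b10⊕b11⊕b14⊕b15⊕b18⊕b19⊕b22⊕b23⊕b26⊕b27⊕b30⊕b31 = 0⊕1⊕1⊕0⊕0⊕0⊕0⊕0⊕0⊕1⊕1⊕1⊕0⊕0⊕1⊕0 = 0
s4: b4⊕b5⊕b6⊕b7⊕b12⊕b13⊕b14⊕b15⊕b20⊕b21⊕b22⊕b23⊕b28⊕b29⊕b30⊕b31 = 0⊕1⊕1⊕0⊕1⊕1⊕0⊕0⊕1⊕1⊕1⊕1⊕0⊕0⊕1⊕0 = 1
s8: b8⊕b9⊕b10⊕b11⊕b12⊕b13⊕b14⊕b15⊕b24⊕b25⊕b26⊕b27⊕b28⊕b29⊕b30⊕b31 = 0⊕0⊕0⊕0⊕1⊕1⊕0⊕0⊕0⊕0⊕0⊕0⊕0⊕0⊕1⊕0 = 1
s16: b16⊕b17⊕b18⊕b19⊕b20⊕b21⊕b22⊕b23⊕b24⊕b25⊕b26⊕b27⊕b28⊕b29⊕b30⊕b31 = 1⊕0⊕0⊕1⊕1⊕1⊕1⊕1⊕0⊕0⊕0⊕0⊕0⊕0⊕1⊕0 = 1
Syndrome (s16...s1) = 11101 → position 29.
Overall parity (XOR of all 32 bits, including p0): 1⊕1⊕0⊕1⊕0⊕1⊕1⊕0⊕0⊕0⊕0⊕0⊕1⊕1⊕0⊕0⊕1⊕0⊕0⊕1⊕1⊕1⊕1⊕1⊕0⊕0⊕0⊕0⊕0⊕0⊕1⊕0 = 0
Overall=0, syndrome position=29 → double-bit error detected (uncorrectable).

double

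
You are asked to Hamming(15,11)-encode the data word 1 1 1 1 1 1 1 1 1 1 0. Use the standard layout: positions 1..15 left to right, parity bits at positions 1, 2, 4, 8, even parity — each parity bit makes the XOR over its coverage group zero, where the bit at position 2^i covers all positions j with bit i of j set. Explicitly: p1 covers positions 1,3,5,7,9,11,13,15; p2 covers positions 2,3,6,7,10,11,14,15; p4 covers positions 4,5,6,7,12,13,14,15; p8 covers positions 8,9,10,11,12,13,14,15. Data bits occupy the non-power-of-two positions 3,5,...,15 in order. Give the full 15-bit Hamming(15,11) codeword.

Place data bits at non-power-of-two positions: b3=1, b5=1, b6=1, b7=1, b9=1, b10=1, b11=1, b12=1, b13=1, b14=1, b15=0.
p1 = XOR of data positions {3,5,7,9,11,13,15} = 1⊕1⊕1⊕1⊕1⊕1⊕0 = 0
p2 = XOR of data positions {3,6,7,10,11,14,15} = 1⊕1⊕1⊕1⊕1⊕1⊕0 = 0
p4 = XOR of data positions {5,6,7,12,13,14,15} = 1⊕1⊕1⊕1⊕1⊕1⊕0 = 0
p8 = XOR of data positions {9,10,11,12,13,14,15} = 1⊕1⊕1⊕1⊕1⊕1⊕0 = 0
Codeword b1..b15 = 001011101111110

001011101111110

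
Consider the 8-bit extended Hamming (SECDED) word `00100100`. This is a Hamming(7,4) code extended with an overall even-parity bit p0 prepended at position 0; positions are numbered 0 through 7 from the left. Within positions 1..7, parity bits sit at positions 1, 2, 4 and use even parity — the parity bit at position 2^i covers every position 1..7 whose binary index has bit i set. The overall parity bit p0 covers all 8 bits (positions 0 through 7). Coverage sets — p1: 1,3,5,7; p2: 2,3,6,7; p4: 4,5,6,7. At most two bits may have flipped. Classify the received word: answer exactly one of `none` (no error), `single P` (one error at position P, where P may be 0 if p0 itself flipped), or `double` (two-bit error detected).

double

s1: b1⊕b3⊕b5⊕b7 = 0⊕0⊕1⊕0 = 1
s2: b2⊕b3⊕b6⊕b7 = 1⊕0⊕0⊕0 = 1
s4: b4⊕b5⊕b6⊕b7 = 0⊕1⊕0⊕0 = 1
Syndrome (s4...s1) = 111 → position 7.
Overall parity (XOR of all 8 bits, including p0): 0⊕0⊕1⊕0⊕0⊕1⊕0⊕0 = 0
Overall=0, syndrome position=7 → double-bit error detected (uncorrectable).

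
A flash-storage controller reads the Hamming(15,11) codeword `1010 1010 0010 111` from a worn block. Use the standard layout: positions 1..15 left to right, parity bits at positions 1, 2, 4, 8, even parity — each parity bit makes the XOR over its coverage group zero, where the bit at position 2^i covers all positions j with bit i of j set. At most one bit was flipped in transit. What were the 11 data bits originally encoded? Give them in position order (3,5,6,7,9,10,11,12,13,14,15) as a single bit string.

11000010111

s1: b1⊕b3⊕b5⊕b7⊕b9⊕b11⊕b13⊕b15 = 1⊕1⊕1⊕1⊕0⊕1⊕1⊕1 = 1
s2: b2⊕b3⊕b6⊕b7⊕b10⊕b11⊕b14⊕b15 = 0⊕1⊕0⊕1⊕0⊕1⊕1⊕1 = 1
s4: b4⊕b5⊕b6⊕b7⊕b12⊕b13⊕b14⊕b15 = 0⊕1⊕0⊕1⊕0⊕1⊕1⊕1 = 1
s8: b8⊕b9⊕b10⊕b11⊕b12⊕b13⊕b14⊕b15 = 0⊕0⊕0⊕1⊕0⊕1⊕1⊕1 = 0
Syndrome (s8...s1) = 0111 → position 7.
Flip bit 7: corrected codeword = 101010000010111
Data bits at positions 3,5,6,7,9,10,11,12,13,14,15: 11000010111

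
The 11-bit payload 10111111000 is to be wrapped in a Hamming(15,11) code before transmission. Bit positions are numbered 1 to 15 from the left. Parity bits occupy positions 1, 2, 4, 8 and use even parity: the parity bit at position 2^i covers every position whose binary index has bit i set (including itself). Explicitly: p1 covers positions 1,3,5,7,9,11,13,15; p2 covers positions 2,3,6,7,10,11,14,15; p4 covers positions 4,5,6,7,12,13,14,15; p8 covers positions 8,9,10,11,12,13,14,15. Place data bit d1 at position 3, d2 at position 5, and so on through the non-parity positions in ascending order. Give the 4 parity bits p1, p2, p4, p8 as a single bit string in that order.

Place data bits at non-power-of-two positions: b3=1, b5=0, b6=1, b7=1, b9=1, b10=1, b11=1, b12=1, b13=0, b14=0, b15=0.
p1 = XOR of data positions {3,5,7,9,11,13,15} = 1⊕0⊕1⊕1⊕1⊕0⊕0 = 0
p2 = XOR of data positions {3,6,7,10,11,14,15} = 1⊕1⊕1⊕1⊕1⊕0⊕0 = 1
p4 = XOR of data positions {5,6,7,12,13,14,15} = 0⊕1⊕1⊕1⊕0⊕0⊕0 = 1
p8 = XOR of data positions {9,10,11,12,13,14,15} = 1⊕1⊕1⊕1⊕0⊕0⊕0 = 0
Parity bits p1,p2,p4,p8 = 0110

0110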